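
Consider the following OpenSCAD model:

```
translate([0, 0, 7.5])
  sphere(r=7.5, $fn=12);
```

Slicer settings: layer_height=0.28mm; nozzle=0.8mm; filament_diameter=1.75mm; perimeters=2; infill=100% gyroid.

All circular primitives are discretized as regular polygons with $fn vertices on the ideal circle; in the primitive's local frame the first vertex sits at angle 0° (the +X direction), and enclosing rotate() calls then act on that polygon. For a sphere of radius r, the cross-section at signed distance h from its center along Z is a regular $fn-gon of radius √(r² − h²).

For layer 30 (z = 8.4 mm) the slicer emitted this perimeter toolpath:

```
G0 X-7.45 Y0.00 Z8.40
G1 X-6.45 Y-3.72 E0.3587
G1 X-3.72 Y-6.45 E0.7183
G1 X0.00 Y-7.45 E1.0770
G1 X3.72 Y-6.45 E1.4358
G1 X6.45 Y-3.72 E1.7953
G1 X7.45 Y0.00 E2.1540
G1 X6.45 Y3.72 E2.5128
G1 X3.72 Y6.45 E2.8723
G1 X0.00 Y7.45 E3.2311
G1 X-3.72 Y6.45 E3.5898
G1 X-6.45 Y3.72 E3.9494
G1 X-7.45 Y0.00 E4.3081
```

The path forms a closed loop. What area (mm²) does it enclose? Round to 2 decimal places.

166.38 mm²

Apply the shoelace formula to the sequence of (X, Y) vertices; enclosed area = 166.38 mm².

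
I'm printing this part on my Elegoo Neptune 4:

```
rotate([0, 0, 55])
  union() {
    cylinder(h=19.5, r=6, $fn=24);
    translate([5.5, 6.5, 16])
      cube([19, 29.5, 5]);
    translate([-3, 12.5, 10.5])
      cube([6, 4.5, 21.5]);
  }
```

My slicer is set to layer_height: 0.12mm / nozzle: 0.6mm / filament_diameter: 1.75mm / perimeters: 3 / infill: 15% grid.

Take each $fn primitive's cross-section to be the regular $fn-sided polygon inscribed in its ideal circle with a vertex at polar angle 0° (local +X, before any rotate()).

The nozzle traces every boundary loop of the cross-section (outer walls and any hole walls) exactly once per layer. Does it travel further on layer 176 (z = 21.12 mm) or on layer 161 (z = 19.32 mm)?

Layer 176 (z = 21.12): the cylinder is absent (z outside [0, 19.5]); the cube at (5.5, 6.5) does not reach this height (z outside [16, 21]); the 6×4.5 cube at (-3, 12.5) contributes its full rectangle (perimeter 21.00 mm); Merging all regions: only the 6×4.5 cube at (-3, 12.5) is present, so the union is just that shape — boundary = 21.00 mm; (rotated 55° about Z; rotation is an isometry so areas/perimeters/island counts are preserved). So its perimeter = 21.00 mm. Layer 161 (z = 19.32): the cylinder: section is a regular 24-gon, circumradius r=6 (perimeter = 2·24·6.000·sin(180°/24) = 37.59 mm); the cube at (5.5, 6.5) is present — its section is the full 19×29.5 rectangle (perimeter 97.00 mm); the cube at (-3, 12.5) (footprint 6×4.5) is included at this height (perimeter 21.00 mm); Taking the union: the 3 present regions are separate (no shared area or edge), so areas and boundary lengths simply add and each stays a separate island — boundary = 155.59 mm; (rotated 55° about Z; rotation is an isometry so areas/perimeters/island counts are preserved). So its perimeter = 155.59 mm. Layer 161 is larger (155.59 vs 21.00 mm).

layer 161 (z = 19.32 mm)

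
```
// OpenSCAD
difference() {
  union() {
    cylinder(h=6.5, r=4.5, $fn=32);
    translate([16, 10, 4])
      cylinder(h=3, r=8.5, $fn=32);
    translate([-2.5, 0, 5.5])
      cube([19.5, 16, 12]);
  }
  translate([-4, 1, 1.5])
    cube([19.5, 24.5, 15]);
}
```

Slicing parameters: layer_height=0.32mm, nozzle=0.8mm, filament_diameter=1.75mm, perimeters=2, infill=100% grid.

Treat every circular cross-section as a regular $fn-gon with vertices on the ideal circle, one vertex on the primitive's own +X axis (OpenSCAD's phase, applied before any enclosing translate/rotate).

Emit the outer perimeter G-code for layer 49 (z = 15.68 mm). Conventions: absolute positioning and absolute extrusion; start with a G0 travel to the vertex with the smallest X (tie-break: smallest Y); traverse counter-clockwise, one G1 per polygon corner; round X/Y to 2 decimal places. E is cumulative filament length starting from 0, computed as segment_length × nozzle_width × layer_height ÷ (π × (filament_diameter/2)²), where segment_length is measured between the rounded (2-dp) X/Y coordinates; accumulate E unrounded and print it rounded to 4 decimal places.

At z = 15.68 mm: the cylinder is not intersected at this z (z outside [0, 6.5]); the cylinder at (16, 10) is not intersected at this z (z outside [4, 7]); the 19.5×16 cube at (-2.5, 0) contributes its full rectangle; Merging all regions: only the 19.5×16 cube at (-2.5, 0) is present, so the union is just that shape — 1 connected region; the cube at (-4, 1) (footprint 19.5×24.5) is included at this height; Subtracting the remaining from the first: starting from that combined region, the 19.5×24.5 cube at (-4, 1) partially overlaps it — only the 270.00 mm² overlap (of its 477.75 mm²) is removed, clipping the outline — 1 connected region. The outline is a single polygon with 6 vertices. Extrusion per mm of travel: 0.8 × 0.32 / (π × 0.875²) = 0.106432. Accumulating E over each segment gives final E = 7.5567.

G0 X-2.50 Y0.00 Z15.68
G1 X17.00 Y0.00 E2.0754
G1 X17.00 Y16.00 E3.7784
G1 X15.50 Y16.00 E3.9380
G1 X15.50 Y1.00 E5.5345
G1 X-2.50 Y1.00 E7.4503
G1 X-2.50 Y0.00 E7.5567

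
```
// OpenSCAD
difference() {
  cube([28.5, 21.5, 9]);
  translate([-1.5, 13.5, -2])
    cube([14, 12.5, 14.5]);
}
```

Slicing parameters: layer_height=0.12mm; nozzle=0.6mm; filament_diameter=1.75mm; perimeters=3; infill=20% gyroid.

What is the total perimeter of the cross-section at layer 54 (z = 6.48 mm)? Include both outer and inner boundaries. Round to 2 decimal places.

100.00 mm

At z = 6.48 mm: the cube is present — its section is the full 28.5×21.5 rectangle (perimeter 100.00 mm); the cube at (-1.5, 13.5) is present — its section is the full 14×12.5 rectangle (perimeter 53.00 mm); Subtracting the remaining from the first: starting from the 28.5×21.5 cube, the 14×12.5 cube at (-1.5, 13.5) partially overlaps it — only the 100.00 mm² overlap (of its 175.00 mm²) is removed, clipping the outline — boundary = 100.00 mm. Overall, the cross-section is a single solid region. Total boundary length (outer) = 100.00 mm.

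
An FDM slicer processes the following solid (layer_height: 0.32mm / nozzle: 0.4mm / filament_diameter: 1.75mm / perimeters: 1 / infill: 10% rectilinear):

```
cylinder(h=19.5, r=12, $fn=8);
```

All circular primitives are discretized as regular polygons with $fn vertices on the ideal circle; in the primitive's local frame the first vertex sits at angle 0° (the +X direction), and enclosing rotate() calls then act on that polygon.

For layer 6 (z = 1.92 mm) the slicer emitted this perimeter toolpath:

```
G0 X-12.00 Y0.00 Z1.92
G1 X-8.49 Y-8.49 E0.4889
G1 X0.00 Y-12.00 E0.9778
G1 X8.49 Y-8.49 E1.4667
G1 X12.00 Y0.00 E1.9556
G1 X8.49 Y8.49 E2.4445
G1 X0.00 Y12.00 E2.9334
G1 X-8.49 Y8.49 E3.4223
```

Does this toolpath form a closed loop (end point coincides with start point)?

Start point (G0): (-12.00, 0.00). End point (last G1): the path does not return to the start — open.

no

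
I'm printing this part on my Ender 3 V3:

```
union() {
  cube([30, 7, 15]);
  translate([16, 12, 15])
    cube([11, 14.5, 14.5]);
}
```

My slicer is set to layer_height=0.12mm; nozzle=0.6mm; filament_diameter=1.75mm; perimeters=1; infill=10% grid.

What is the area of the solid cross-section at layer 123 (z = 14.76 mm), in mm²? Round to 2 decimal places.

At z = 14.76 mm: the cube is present — its section is the full 30×7 rectangle (area 210.00 mm²); the cube at (16, 12) is absent (z outside [15, 29.5]); Taking the union: only the 30×7 cube is present, so the union is just that shape — area = 210.00 mm². Overall, the cross-section is a single solid region. Net area = 210.00 mm².

210.00 mm²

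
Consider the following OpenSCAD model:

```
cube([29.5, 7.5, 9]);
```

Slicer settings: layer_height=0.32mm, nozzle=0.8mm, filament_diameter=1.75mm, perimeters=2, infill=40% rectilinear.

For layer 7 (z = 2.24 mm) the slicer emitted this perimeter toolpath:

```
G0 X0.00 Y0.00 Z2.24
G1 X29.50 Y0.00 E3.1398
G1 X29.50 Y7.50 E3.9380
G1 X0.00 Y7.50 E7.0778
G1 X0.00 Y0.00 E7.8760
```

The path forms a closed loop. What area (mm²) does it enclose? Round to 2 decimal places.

221.25 mm²

Apply the shoelace formula to the sequence of (X, Y) vertices; enclosed area = 221.25 mm².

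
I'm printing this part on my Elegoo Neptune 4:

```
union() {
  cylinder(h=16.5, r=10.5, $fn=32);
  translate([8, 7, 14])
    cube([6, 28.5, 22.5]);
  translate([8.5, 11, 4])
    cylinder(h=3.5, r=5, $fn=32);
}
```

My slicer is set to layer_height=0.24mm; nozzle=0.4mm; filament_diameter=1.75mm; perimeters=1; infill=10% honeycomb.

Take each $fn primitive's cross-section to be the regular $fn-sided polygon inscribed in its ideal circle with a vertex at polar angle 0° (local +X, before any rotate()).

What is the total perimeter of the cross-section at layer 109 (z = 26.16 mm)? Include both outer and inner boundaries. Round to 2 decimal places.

69.00 mm

At z = 26.16 mm: the cylinder is not intersected at this z (z outside [0, 16.5]); the cube at (8, 7) (footprint 6×28.5) is included at this height (perimeter 69.00 mm); the cylinder at (8.5, 11) is not intersected at this z (z outside [4, 7.5]); Merging all regions: only the 6×28.5 cube at (8, 7) is present, so the union is just that shape — boundary = 69.00 mm. Overall, the cross-section is a single solid region. Total boundary length (outer) = 69.00 mm.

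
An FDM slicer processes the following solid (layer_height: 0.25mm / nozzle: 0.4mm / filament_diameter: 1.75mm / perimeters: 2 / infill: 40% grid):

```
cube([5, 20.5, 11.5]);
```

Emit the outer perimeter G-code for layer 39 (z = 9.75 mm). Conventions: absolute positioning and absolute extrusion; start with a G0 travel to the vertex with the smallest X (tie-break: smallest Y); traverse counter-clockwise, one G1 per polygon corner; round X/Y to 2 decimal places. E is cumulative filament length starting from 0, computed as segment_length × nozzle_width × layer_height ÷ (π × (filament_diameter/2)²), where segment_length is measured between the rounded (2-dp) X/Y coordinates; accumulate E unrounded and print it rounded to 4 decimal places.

At z = 9.75 mm: the cube (footprint 5×20.5) is included at this height. The outline is a single polygon with 4 vertices. Extrusion per mm of travel: 0.4 × 0.25 / (π × 0.875²) = 0.041575. Accumulating E over each segment gives final E = 2.1203.

G0 X0.00 Y0.00 Z9.75
G1 X5.00 Y0.00 E0.2079
G1 X5.00 Y20.50 E1.0602
G1 X0.00 Y20.50 E1.2680
G1 X0.00 Y0.00 E2.1203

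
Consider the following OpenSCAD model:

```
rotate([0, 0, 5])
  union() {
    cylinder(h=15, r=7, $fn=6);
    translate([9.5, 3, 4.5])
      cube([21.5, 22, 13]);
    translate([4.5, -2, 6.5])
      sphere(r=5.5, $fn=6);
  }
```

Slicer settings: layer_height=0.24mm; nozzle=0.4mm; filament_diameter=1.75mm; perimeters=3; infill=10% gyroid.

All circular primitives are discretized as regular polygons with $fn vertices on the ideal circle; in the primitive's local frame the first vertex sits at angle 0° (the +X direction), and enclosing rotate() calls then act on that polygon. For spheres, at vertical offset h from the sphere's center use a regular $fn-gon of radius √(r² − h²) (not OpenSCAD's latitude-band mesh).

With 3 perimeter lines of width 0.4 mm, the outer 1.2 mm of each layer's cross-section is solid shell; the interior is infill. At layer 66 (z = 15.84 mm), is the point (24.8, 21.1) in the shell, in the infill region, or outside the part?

infill

At z = 15.84 mm: the cylinder does not reach this height (z outside [0, 15]); the cube at (9.5, 3) is present — its section is the full 21.5×22 rectangle; the sphere at (4.5, -2) is absent (|z−center|=9.340 > r=5.5); Merging all regions: only the 21.5×22 cube at (9.5, 3) is present, so the union is just that shape — 1 connected region; (rotated 5° about Z; rotation is an isometry so areas/perimeters/island counts are preserved). Overall, the cross-section is a single solid region. Undo the 5° rotation: the query point maps to (26.545, 18.858) in the un-rotated model frame. The nearest boundary edge runs (31.00, 3.00)→(31.00, 25.00); distance from the point to it = 4.46 mm. The point is inside the cross-section and 4.46 mm from the nearest boundary — more than the 1.2 mm shell width (3 × 0.4), so it's in the infill interior.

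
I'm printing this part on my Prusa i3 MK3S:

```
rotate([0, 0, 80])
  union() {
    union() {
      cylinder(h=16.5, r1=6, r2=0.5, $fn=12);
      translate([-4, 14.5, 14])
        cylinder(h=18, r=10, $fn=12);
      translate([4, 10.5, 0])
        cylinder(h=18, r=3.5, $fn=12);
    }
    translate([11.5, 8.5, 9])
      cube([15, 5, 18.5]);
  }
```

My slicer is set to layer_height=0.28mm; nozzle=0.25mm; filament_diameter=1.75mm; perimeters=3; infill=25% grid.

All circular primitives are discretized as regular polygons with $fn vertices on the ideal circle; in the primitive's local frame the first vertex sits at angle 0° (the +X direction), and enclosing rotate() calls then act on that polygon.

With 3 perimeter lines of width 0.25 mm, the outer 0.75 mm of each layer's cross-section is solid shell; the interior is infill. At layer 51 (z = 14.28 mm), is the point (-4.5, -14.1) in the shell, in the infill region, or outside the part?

At z = 14.28 mm: the cone: at t=0.865 of its height the radius interpolates to r₁+(r₂−r₁)t = 1.240, giving a regular 12-gon of that circumradius; the cylinder at (-4, 14.5): section is a regular 12-gon, circumradius r=10; the cylinder at (4, 10.5): section is a regular 12-gon, circumradius r=3.5; Taking the union: the regions partially overlap (shared area 22.51 mm²), so overlapping operands fuse into one piece — 2 connected regions; the 15×5 cube at (11.5, 8.5) contributes its full rectangle; Combining (union): the 2 present regions are separate (no shared area or edge), so areas and boundary lengths simply add and each stays a separate island — 3 connected regions; (whole slice rotated 80° about Z — lengths, areas and connectivity unchanged). Overall, the cross-section has 3 separate islands. Undo the 80° rotation: the query point maps to (-14.667, 1.983) in the un-rotated model frame. The nearest boundary edge runs (-9.00, 5.84)→(-12.66, 9.50); distance from the point to it = 6.73 mm. The point is not inside any of the regions above, so it lies outside the cross-section (6.73 mm from the nearest boundary).

outside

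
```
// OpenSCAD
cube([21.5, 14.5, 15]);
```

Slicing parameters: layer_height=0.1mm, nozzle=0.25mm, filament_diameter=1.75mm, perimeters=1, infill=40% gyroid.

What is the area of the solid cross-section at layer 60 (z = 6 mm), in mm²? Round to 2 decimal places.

At z = 6 mm: the 21.5×14.5 cube contributes its full rectangle (area 311.75 mm²). Overall, the cross-section is a single solid region. Net area = 311.75 mm².

311.75 mm²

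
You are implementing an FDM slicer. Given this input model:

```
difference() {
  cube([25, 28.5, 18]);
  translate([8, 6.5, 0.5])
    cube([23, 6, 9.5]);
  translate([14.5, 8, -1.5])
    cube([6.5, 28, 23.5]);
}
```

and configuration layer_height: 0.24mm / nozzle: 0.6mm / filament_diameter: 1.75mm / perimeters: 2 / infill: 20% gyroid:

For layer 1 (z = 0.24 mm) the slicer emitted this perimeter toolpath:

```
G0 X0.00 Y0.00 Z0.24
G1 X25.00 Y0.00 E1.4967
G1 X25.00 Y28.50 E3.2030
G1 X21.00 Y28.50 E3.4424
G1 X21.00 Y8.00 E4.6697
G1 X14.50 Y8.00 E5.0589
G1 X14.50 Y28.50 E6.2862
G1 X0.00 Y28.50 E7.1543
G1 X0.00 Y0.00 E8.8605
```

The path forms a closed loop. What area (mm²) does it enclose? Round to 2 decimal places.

579.25 mm²

Apply the shoelace formula to the sequence of (X, Y) vertices; enclosed area = 579.25 mm².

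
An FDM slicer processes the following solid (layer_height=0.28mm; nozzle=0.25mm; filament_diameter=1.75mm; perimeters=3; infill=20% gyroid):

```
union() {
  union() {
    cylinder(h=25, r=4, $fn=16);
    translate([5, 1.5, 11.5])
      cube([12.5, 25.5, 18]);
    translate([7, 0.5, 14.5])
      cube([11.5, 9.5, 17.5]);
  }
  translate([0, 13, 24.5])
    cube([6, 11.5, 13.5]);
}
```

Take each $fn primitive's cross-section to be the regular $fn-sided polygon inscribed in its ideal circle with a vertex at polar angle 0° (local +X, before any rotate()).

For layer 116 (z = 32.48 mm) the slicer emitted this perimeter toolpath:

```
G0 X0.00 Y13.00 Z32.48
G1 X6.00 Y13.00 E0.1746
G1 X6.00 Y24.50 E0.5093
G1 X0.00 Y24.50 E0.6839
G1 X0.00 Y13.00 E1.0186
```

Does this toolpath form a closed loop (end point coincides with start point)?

yes

Start point (G0): (0.00, 13.00). End point (last G1): the path returns to the start — closed.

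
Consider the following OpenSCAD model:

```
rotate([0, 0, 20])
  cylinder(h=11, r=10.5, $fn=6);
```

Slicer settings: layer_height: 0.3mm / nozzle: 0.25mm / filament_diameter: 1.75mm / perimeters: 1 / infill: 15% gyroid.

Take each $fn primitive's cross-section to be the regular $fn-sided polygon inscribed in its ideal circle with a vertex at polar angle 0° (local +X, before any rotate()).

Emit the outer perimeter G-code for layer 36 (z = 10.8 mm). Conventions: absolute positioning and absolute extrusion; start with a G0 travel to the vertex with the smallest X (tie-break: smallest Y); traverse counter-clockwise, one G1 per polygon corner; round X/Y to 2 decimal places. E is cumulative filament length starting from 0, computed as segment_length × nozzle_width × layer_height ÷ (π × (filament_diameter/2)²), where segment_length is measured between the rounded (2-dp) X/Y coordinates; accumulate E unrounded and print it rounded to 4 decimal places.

At z = 10.8 mm: the r=10.5 cylinder contributes a regular 6-gon of circumradius 10.5; (whole slice rotated 20° about Z — lengths, areas and connectivity unchanged). The outline is a single polygon with 6 vertices. Extrusion per mm of travel: 0.25 × 0.3 / (π × 0.875²) = 0.031181. Accumulating E over each segment gives final E = 1.9644.

G0 X-9.87 Y-3.59 Z10.80
G1 X-1.82 Y-10.34 E0.3276
G1 X8.04 Y-6.75 E0.6548
G1 X9.87 Y3.59 E0.9822
G1 X1.82 Y10.34 E1.3098
G1 X-8.04 Y6.75 E1.6370
G1 X-9.87 Y-3.59 E1.9644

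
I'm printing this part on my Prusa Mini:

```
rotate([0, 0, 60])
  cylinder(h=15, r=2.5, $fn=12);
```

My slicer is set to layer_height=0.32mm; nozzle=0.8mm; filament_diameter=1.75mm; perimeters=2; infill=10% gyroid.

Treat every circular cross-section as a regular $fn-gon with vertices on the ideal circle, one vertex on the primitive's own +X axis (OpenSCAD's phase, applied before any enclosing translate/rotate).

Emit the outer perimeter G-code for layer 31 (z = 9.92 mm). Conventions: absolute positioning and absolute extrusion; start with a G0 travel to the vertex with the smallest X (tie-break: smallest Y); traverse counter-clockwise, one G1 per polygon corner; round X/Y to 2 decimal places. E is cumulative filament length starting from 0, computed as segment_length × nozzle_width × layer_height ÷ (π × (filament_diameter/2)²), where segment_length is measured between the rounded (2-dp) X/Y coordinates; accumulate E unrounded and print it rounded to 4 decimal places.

G0 X-2.50 Y0.00 Z9.92
G1 X-2.17 Y-1.25 E0.1376
G1 X-1.25 Y-2.17 E0.2761
G1 X0.00 Y-2.50 E0.4137
G1 X1.25 Y-2.17 E0.5513
G1 X2.17 Y-1.25 E0.6897
G1 X2.50 Y0.00 E0.8273
G1 X2.17 Y1.25 E0.9649
G1 X1.25 Y2.17 E1.1034
G1 X0.00 Y2.50 E1.2410
G1 X-1.25 Y2.17 E1.3786
G1 X-2.17 Y1.25 E1.5171
G1 X-2.50 Y0.00 E1.6547

At z = 9.92 mm: the r=2.5 cylinder gives a regular 12-gon of circumradius 2.5 (constant along its height); (whole slice rotated 60° about Z — lengths, areas and connectivity unchanged). The outline is a single polygon with 12 vertices. Extrusion per mm of travel: 0.8 × 0.32 / (π × 0.875²) = 0.106432. Accumulating E over each segment gives final E = 1.6547.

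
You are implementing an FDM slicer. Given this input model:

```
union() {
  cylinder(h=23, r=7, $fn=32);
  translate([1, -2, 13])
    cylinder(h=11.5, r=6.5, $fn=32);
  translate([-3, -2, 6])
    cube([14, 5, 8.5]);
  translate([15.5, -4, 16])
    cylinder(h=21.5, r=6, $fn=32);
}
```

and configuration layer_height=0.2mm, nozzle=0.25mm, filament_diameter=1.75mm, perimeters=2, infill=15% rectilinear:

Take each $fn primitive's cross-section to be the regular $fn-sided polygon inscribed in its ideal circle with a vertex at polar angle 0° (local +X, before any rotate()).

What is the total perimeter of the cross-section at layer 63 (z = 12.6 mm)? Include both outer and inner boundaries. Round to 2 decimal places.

At z = 12.6 mm: the r=7 cylinder contributes a regular 32-gon of circumradius 7 (perimeter = 2·32·7.000·sin(180°/32) = 43.91 mm); the cylinder at (1, -2) is not intersected at this z (z outside [13, 24.5]); the cube at (-3, -2) (footprint 14×5) is included at this height (perimeter 38.00 mm); the cylinder at (15.5, -4) is absent (z outside [16, 37.5]); Taking the union: the regions partially overlap (shared area 49.03 mm²), so the edge portions inside another operand are dropped and the merged outline is re-measured after clipping — boundary = 52.80 mm. Overall, the cross-section is a single solid region. Total boundary length (outer) = 52.80 mm.

52.80 mm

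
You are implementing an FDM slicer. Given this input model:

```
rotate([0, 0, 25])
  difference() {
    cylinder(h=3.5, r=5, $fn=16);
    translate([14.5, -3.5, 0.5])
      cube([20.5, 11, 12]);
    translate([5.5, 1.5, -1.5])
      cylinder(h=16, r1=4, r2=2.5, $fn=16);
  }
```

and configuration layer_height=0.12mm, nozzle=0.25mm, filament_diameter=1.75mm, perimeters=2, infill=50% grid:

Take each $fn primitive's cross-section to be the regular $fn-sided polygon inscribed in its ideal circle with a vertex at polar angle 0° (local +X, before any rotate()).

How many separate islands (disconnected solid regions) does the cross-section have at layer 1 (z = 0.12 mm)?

At z = 0.12 mm: the cylinder: section is a regular 16-gon, circumradius r=5; the cube at (14.5, -3.5) is absent (z outside [0.5, 12.5]); the cone at (5.5, 1.5) (r1=4→r2=2.5) has section circumradius 3.848 here — a regular 16-gon; After the difference (first − rest): starting from the r=5 cylinder, the cone at (5.5, 1.5) partially overlaps it — only the 13.75 mm² overlap (of its 45.33 mm²) is removed, clipping the outline — 1 connected region; (rotated 25° about Z; rotation is an isometry so areas/perimeters/island counts are preserved). Overall, the cross-section is a single solid region. Island count = 1.

1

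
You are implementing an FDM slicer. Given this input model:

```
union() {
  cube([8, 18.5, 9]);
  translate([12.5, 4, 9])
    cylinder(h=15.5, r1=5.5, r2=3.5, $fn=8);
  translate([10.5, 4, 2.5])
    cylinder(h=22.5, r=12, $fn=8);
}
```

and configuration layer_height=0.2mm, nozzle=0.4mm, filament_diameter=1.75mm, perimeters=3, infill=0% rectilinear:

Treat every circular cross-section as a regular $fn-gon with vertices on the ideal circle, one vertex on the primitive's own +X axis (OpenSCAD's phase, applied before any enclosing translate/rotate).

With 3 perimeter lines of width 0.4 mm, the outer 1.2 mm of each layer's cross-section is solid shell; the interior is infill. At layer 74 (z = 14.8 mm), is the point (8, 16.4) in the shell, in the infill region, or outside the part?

outside

At z = 14.8 mm: the cube does not reach this height (z outside [0, 9]); the cone at (12.5, 4) contributes a regular 8-gon of circumradius 4.752 (interpolated between r1=5.5 and r2=3.5 at t=0.374); the r=12 cylinder at (10.5, 4) gives a regular 8-gon of circumradius 12 (constant along its height); Merging all regions: the cone at (12.5, 4) lies entirely inside the r=12 cylinder at (10.5, 4), so the union is just the r=12 cylinder at (10.5, 4) — 1 connected region. Overall, the cross-section is a single solid region. The nearest boundary edge runs (2.01, 12.49)→(10.50, 16.00); distance from the point to it = 1.33 mm. The point is not inside any of the regions above, so it lies outside the cross-section (1.33 mm from the nearest boundary).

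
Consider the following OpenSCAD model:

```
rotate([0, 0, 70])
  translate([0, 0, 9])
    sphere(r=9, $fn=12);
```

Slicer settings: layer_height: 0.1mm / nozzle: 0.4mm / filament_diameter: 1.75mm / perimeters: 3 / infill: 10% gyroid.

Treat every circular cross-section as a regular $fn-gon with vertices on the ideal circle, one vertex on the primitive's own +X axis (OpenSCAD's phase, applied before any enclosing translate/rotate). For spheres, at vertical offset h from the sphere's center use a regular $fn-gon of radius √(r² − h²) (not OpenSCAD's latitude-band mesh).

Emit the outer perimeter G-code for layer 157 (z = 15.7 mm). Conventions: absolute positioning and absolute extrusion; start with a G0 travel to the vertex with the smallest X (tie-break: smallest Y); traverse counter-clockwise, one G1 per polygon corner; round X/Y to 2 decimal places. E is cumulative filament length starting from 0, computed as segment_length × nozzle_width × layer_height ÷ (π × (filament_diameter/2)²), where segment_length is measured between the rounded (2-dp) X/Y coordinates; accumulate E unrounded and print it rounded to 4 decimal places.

G0 X-5.92 Y-1.04 Z15.70
G1 X-4.60 Y-3.86 E0.0518
G1 X-2.06 Y-5.65 E0.1035
G1 X1.04 Y-5.92 E0.1552
G1 X3.86 Y-4.60 E0.2070
G1 X5.65 Y-2.06 E0.2587
G1 X5.92 Y1.04 E0.3104
G1 X4.60 Y3.86 E0.3622
G1 X2.06 Y5.65 E0.4139
G1 X-1.04 Y5.92 E0.4656
G1 X-3.86 Y4.60 E0.5174
G1 X-5.65 Y2.06 E0.5691
G1 X-5.92 Y-1.04 E0.6208

At z = 15.7 mm: the r=9 sphere contributes a regular 12-gon of circumradius √(9²−6.7²) = 6.009; (rotated 70° about Z; rotation is an isometry so areas/perimeters/island counts are preserved). The outline is a single polygon with 12 vertices. Extrusion per mm of travel: 0.4 × 0.1 / (π × 0.875²) = 0.016630. Accumulating E over each segment gives final E = 0.6208.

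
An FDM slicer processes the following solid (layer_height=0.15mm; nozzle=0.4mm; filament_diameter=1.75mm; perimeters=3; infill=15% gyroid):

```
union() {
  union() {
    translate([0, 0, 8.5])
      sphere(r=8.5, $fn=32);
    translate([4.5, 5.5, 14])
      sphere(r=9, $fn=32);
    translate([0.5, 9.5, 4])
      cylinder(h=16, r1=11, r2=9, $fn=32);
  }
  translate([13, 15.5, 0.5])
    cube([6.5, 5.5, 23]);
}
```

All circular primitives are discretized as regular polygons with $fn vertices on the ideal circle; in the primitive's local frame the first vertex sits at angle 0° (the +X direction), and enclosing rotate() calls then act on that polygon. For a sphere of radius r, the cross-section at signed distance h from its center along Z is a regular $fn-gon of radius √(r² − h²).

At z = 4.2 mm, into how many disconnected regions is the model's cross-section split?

2

At z = 4.2 mm: the r=8.5 sphere contributes a regular 32-gon of circumradius √(8.5²−4.3²) = 7.332; the sphere at (4.5, 5.5) is absent (|z−center|=9.800 > r=9); the cone at (0.5, 9.5) contributes a regular 32-gon of circumradius 10.975 (interpolated between r1=11 and r2=9 at t=0.013); Taking the union: the regions partially overlap (shared area 92.01 mm²), so overlapping operands fuse into one piece — 1 connected region; the cube at (13, 15.5) (footprint 6.5×5.5) is included at this height; Merging all regions: the 2 present regions are separate (no shared area or edge), so areas and boundary lengths simply add and each stays a separate island — 2 connected regions. The result has 2 disconnected regions.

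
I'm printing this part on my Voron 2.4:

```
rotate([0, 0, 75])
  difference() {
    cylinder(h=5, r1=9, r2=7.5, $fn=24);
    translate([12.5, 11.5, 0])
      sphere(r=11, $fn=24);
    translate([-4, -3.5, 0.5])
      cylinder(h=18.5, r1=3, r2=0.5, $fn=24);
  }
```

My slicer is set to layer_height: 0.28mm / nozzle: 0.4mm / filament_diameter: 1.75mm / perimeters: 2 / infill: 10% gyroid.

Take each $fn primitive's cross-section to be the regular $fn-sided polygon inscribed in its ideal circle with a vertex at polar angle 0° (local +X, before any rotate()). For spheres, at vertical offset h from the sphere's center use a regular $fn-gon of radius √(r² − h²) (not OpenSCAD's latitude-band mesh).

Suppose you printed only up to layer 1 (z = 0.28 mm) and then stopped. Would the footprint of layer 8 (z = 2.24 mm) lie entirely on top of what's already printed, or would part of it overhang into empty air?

Compare the two slices. At z = 0.28: the cone: at t=0.056 of its height the radius interpolates to r₁+(r₂−r₁)t = 8.916, giving a regular 24-gon of that circumradius (area = (24/2)·8.916²·sin(360°/24) = 246.90 mm²); the r=11 sphere at (12.5, 11.5) slices to a regular 24-gon of circumradius 10.996 (√(r²−h²) with h=0.28 from center) (area = (24/2)·10.996²·sin(360°/24) = 375.56 mm²); the cone at (-4, -3.5) is not intersected at this z (z outside [0.5, 19]); Taking the first minus the rest: starting from the cone (246.90 mm²), the r=11 sphere at (12.5, 11.5) partially overlaps it — only the 19.24 mm² overlap (of its 375.56 mm²) is removed, clipping the outline — area = 227.66 mm²; (whole slice rotated 75° about Z — lengths, areas and connectivity unchanged). At z = 2.24: the cone (r1=9→r2=7.5) has section circumradius 8.328 here — a regular 24-gon (area = (24/2)·8.328²·sin(360°/24) = 215.41 mm²); the sphere at (12.5, 11.5): section is a regular 24-gon, circumradius = √(r²−h²) = √(11²−2.24²) = 10.770 (area = (24/2)·10.770²·sin(360°/24) = 360.22 mm²); the cone at (-4, -3.5) contributes a regular 24-gon of circumradius 2.765 (interpolated between r1=3 and r2=0.5 at t=0.094) (area = (24/2)·2.765²·sin(360°/24) = 23.74 mm²); Taking the first minus the rest: starting from the cone (215.41 mm²), the r=11 sphere at (12.5, 11.5) partially overlaps it — only the 11.35 mm² overlap (of its 360.22 mm²) is removed, clipping the outline; the cone at (-4, -3.5) lies wholly inside it (removes its full 23.74 mm² and its 17.32 mm outline becomes a hole wall) — area = 180.31 mm²; (rotated 75° about Z; rotation is an isometry so areas/perimeters/island counts are preserved). Checking containment: at z = 2.24 the cross-section extends beyond the z = 0.28 cross-section by about 2.01 mm².

part overhangs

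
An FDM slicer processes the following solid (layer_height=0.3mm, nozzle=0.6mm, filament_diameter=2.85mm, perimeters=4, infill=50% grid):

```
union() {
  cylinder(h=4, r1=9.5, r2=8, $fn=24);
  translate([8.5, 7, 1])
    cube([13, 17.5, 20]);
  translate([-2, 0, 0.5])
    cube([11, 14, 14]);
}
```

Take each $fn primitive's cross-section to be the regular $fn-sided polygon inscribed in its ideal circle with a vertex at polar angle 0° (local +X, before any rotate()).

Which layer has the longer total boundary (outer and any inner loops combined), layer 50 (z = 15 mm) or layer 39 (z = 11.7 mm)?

Layer 50 (z = 15): the cone is not intersected at this z (z outside [0, 4]); the cube at (8.5, 7) is present — its section is the full 13×17.5 rectangle (perimeter 61.00 mm); the cube at (-2, 0) is not intersected at this z (z outside [0.5, 14.5]); Combining (union): only the 13×17.5 cube at (8.5, 7) is present, so the union is just that shape — boundary = 61.00 mm. So its perimeter = 61.00 mm. Layer 39 (z = 11.7): the cone does not reach this height (z outside [0, 4]); the cube at (8.5, 7) is present — its section is the full 13×17.5 rectangle (perimeter 61.00 mm); the 11×14 cube at (-2, 0) contributes its full rectangle (perimeter 50.00 mm); Merging all regions: the regions partially overlap (shared area 3.50 mm²), so the edge portions inside another operand are dropped and the merged outline is re-measured after clipping — boundary = 96.00 mm. So its perimeter = 96.00 mm. Layer 39 is larger (96.00 vs 61.00 mm).

layer 39 (z = 11.7 mm)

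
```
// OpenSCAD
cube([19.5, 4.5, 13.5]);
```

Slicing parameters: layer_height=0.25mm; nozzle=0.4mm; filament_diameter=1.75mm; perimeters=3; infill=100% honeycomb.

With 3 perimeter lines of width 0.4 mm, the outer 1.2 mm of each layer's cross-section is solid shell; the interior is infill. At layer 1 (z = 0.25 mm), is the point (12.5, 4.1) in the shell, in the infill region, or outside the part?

shell

At z = 0.25 mm: the cube (footprint 19.5×4.5) is included at this height. Overall, the cross-section is a single solid region. The nearest boundary edge runs (19.50, 4.50)→(0.00, 4.50); distance from the point to it = 0.40 mm. The point is inside the cross-section, 0.40 mm from the nearest boundary — within the 1.2 mm shell band (3 × 0.4).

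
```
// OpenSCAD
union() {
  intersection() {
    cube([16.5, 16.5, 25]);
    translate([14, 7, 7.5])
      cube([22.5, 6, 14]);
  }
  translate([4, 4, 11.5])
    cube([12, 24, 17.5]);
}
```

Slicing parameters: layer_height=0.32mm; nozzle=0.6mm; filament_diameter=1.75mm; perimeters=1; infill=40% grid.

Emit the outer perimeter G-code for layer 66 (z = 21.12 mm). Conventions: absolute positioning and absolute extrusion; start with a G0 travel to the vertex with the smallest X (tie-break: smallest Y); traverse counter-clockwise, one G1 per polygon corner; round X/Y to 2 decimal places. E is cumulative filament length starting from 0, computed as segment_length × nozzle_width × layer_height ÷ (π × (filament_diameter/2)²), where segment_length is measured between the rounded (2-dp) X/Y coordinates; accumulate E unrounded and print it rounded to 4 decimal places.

G0 X4.00 Y4.00 Z21.12
G1 X16.00 Y4.00 E0.9579
G1 X16.00 Y7.00 E1.1974
G1 X16.50 Y7.00 E1.2373
G1 X16.50 Y13.00 E1.7162
G1 X16.00 Y13.00 E1.7561
G1 X16.00 Y28.00 E2.9535
G1 X4.00 Y28.00 E3.9114
G1 X4.00 Y4.00 E5.8272

At z = 21.12 mm: the cube (footprint 16.5×16.5) is included at this height; the 22.5×6 cube at (14, 7) contributes its full rectangle; After intersecting: the 22.5×6 cube at (14, 7) partially overlaps the 16.5×16.5 cube; clipping to the common part keeps 15.00 mm² — 1 connected region; the cube at (4, 4) (footprint 12×24) is included at this height; Combining (union): the regions partially overlap (shared area 12.00 mm²), so overlapping operands fuse into one piece — 1 connected region. The outline is a single polygon with 8 vertices. Extrusion per mm of travel: 0.6 × 0.32 / (π × 0.875²) = 0.079824. Accumulating E over each segment gives final E = 5.8272.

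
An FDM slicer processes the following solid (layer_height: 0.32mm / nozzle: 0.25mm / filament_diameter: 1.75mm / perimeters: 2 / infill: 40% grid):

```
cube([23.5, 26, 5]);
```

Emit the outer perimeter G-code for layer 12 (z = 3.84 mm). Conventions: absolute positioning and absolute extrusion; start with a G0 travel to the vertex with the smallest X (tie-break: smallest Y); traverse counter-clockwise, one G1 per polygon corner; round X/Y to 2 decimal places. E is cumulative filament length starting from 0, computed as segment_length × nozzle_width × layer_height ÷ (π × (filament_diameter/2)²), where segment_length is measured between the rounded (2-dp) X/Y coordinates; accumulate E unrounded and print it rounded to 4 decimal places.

G0 X0.00 Y0.00 Z3.84
G1 X23.50 Y0.00 E0.7816
G1 X23.50 Y26.00 E1.6464
G1 X0.00 Y26.00 E2.4280
G1 X0.00 Y0.00 E3.2928

At z = 3.84 mm: the cube (footprint 23.5×26) is included at this height. The outline is a single polygon with 4 vertices. Extrusion per mm of travel: 0.25 × 0.32 / (π × 0.875²) = 0.033260. Accumulating E over each segment gives final E = 3.2928.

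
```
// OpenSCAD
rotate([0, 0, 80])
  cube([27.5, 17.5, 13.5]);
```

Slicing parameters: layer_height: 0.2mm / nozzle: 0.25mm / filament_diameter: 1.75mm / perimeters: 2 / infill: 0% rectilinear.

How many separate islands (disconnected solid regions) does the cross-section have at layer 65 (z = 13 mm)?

1

At z = 13 mm: the cube is present — its section is the full 27.5×17.5 rectangle; (whole slice rotated 80° about Z — lengths, areas and connectivity unchanged). Overall, the cross-section is a single solid region. Island count = 1.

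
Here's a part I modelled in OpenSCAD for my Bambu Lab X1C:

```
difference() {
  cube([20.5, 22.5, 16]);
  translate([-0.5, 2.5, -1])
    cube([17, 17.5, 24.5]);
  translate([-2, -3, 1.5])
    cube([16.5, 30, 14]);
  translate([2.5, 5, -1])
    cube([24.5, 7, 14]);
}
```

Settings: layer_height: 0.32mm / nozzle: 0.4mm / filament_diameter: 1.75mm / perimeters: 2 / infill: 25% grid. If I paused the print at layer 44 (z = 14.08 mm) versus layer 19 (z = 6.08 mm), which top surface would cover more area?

Layer 44 (z = 14.08): the 20.5×22.5 cube contributes its full rectangle (area 461.25 mm²); the 17×17.5 cube at (-0.5, 2.5) contributes its full rectangle (area 297.50 mm²); the cube at (-2, -3) is present — its section is the full 16.5×30 rectangle (area 495.00 mm²); the cube at (2.5, 5) is not intersected at this z (z outside [-1, 13]); Subtracting the remaining from the first: starting from the 20.5×22.5 cube (461.25 mm²), the 17×17.5 cube at (-0.5, 2.5) partially overlaps it — only the 288.75 mm² overlap (of its 297.50 mm²) is removed, clipping the outline; the 16.5×30 cube at (-2, -3) partially overlaps it — only the 72.50 mm² overlap (of its 495.00 mm²) is removed, clipping the outline — area = 100.00 mm². So its area = 100.00 mm². Layer 19 (z = 6.08): the cube (footprint 20.5×22.5) is included at this height (area 461.25 mm²); the 17×17.5 cube at (-0.5, 2.5) contributes its full rectangle (area 297.50 mm²); the cube at (-2, -3) is present — its section is the full 16.5×30 rectangle (area 495.00 mm²); the cube at (2.5, 5) (footprint 24.5×7) is included at this height (area 171.50 mm²); After the difference (first − rest): starting from the 20.5×22.5 cube (461.25 mm²), the 17×17.5 cube at (-0.5, 2.5) partially overlaps it — only the 288.75 mm² overlap (of its 297.50 mm²) is removed, clipping the outline; the 16.5×30 cube at (-2, -3) partially overlaps it — only the 72.50 mm² overlap (of its 495.00 mm²) is removed, clipping the outline; the 24.5×7 cube at (2.5, 5) partially overlaps it — only the 28.00 mm² overlap (of its 171.50 mm²) is removed, clipping the outline — area = 72.00 mm². So its area = 72.00 mm². Layer 44 is larger (100.00 vs 72.00 mm²).

layer 44 (z = 14.08 mm)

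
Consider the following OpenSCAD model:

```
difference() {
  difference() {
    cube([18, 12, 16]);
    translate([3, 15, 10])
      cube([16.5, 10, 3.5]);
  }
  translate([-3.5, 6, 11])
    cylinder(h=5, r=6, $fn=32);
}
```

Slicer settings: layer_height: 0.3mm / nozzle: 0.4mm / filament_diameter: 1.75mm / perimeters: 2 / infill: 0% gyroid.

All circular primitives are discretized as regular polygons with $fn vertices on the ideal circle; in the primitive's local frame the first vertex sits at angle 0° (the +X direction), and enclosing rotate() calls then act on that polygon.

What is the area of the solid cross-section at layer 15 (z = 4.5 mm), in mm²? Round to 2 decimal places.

216.00 mm²

At z = 4.5 mm: the cube (footprint 18×12) is included at this height (area 216.00 mm²); the cube at (3, 15) does not reach this height (z outside [10, 13.5]); Taking the first minus the rest: none of the subtracted shapes is present at this height, so the 18×12 cube is unchanged — area = 216.00 mm²; the cylinder at (-3.5, 6) is absent (z outside [11, 16]); Subtracting the remaining from the first: none of the subtracted shapes is present at this height, so the result so far is unchanged — area = 216.00 mm². Overall, the cross-section is a single solid region. Net area = 216.00 mm².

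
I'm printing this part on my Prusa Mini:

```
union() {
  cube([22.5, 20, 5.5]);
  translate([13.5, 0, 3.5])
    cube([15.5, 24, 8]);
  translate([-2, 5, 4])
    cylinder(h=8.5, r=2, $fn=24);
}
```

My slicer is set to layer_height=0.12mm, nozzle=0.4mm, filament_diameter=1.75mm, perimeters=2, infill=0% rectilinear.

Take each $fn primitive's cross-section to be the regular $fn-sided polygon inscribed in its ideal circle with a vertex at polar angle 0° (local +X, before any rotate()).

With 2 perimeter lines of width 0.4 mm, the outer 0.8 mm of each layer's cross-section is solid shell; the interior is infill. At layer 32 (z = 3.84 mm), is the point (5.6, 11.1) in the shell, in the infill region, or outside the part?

At z = 3.84 mm: the 22.5×20 cube contributes its full rectangle; the 15.5×24 cube at (13.5, 0) contributes its full rectangle; the cylinder at (-2, 5) does not reach this height (z outside [4, 12.5]); Merging all regions: the regions partially overlap (shared area 180.00 mm²), so overlapping operands fuse into one piece — 1 connected region. Overall, the cross-section is a single solid region. The nearest boundary edge runs (0.00, 0.00)→(0.00, 20.00); distance from the point to it = 5.60 mm. The point is inside the cross-section and 5.60 mm from the nearest boundary — more than the 0.8 mm shell width (2 × 0.4), so it's in the infill interior.

infill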